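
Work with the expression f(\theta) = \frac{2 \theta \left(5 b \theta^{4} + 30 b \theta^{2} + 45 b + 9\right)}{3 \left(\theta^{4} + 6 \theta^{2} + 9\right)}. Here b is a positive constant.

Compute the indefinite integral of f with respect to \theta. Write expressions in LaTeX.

Whatever form F(\theta) takes, F'(\theta) = f(\theta) is non-negotiable.
Check: d/d\theta[\frac{5 b \theta^{2}}{3} - \frac{3}{2 \left(\frac{\theta^{2}}{2} + \frac{3}{2}\right)}] = \frac{10 b \theta^{5} + 60 b \theta^{3} + 90 b \theta + 18 \theta}{3 \theta^{4} + 18 \theta^{2} + 27}, which equals f(\theta).

F(\theta) = \frac{5 b \theta^{2}}{3} - \frac{3}{2 \left(\frac{\theta^{2}}{2} + \frac{3}{2}\right)} + C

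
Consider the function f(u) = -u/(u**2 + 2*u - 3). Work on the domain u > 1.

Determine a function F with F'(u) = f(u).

The denominator factors as (u - 1)*(u + 3); partial fractions split f into directly integrable pieces: -3/(4*(u + 3)) - 1/(4*(u - 1)).
Check: d/du[-log(u - 1)/4 - 3*log(u + 3)/4] = -u/(u**2 + 2*u - 3) = f(u).

An antiderivative is F(u) = -log(u - 1)/4 - 3*log(u + 3)/4.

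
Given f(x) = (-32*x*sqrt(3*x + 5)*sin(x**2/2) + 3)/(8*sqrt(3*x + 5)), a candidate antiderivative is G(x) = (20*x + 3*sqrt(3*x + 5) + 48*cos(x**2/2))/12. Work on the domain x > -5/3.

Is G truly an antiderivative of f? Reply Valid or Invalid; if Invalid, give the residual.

d/dx[G] = (-96*x*sqrt(3*x + 5)*sin(x**2/2) + 40*sqrt(3*x + 5) + 9)/(24*sqrt(3*x + 5))
d/dx[G] - f(x) = 5/3 != 0.

Invalid: d/dx[G] - f = 5/3, which is not 0.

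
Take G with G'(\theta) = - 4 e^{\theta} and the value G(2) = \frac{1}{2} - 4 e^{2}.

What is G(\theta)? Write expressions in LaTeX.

Whatever form G(\theta) takes, its d/d\theta must return the stated G'(\theta).
A general antiderivative is - 4 e^{\theta} + C.
The condition gives C = \frac{1}{2} - 4 e^{2} - (- 4 e^{2}) = \frac{1}{2}.
So G(\theta) = \frac{1}{2} - 4 e^{\theta}.
Check: d/d\theta[\frac{1}{2} - 4 e^{\theta}] = - 4 e^{\theta} = G'(\theta).

G(\theta) = \frac{1}{2} - 4 e^{\theta}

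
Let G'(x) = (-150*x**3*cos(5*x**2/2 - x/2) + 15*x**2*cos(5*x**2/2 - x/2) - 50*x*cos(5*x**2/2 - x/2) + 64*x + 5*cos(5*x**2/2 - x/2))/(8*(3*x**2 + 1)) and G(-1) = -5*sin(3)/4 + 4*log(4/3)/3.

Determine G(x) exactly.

Recover the given G'(x) by differentiating a candidate G(x); any mismatch rules it out.
A general antiderivative is 4*log(x**2 + 1/3)/3 - 5*sin(5*x**2/2 - x/2)/4 + C.
The condition gives C = -5*sin(3)/4 + 4*log(4/3)/3 - (-5*sin(3)/4 + 4*log(4/3)/3) = 0.
So G(x) = 4*log(x**2 + 1/3)/3 - 5*sin(5*x**2/2 - x/2)/4.
Check: d/dx[4*log(x**2 + 1/3)/3 - 5*sin(5*x**2/2 - x/2)/4] = (-150*x**3*cos(5*x**2/2 - x/2) + 15*x**2*cos(5*x**2/2 - x/2) - 50*x*cos(5*x**2/2 - x/2) + 64*x + 5*cos(5*x**2/2 - x/2))/(24*x**2 + 8), which equals G'(x).

G(x) = 4*log(x**2 + 1/3)/3 - 5*sin(5*x**2/2 - x/2)/4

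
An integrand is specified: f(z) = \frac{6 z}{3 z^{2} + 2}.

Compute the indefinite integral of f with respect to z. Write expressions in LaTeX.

F(z) = \log{\left(\frac{z^{2}}{2} + \frac{1}{3} \right)} + C

The substitution u = \frac{z^{2}}{2} + \frac{1}{3} works: f is exactly (dF/du)*(du/dz) for that inner function.
Check: d/dz[\log{\left(\frac{z^{2}}{2} + \frac{1}{3} \right)}] = \frac{6 z}{3 z^{2} + 2} = f(z).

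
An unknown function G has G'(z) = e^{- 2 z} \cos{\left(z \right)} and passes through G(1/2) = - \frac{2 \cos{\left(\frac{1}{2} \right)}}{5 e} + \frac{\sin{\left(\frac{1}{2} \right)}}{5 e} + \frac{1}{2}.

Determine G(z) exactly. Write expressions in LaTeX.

Recover the given G'(z) by differentiating a candidate G(z); any mismatch rules it out.
A general antiderivative is \frac{e^{- 2 z} \sin{\left(z \right)}}{5} - \frac{2 e^{- 2 z} \cos{\left(z \right)}}{5} + C.
The condition gives C = - \frac{2 \cos{\left(\frac{1}{2} \right)}}{5 e} + \frac{\sin{\left(\frac{1}{2} \right)}}{5 e} + \frac{1}{2} - (- \frac{2 \cos{\left(\frac{1}{2} \right)}}{5 e} + \frac{\sin{\left(\frac{1}{2} \right)}}{5 e}) = \frac{1}{2}.
So G(z) = \frac{1}{2} + \frac{e^{- 2 z} \sin{\left(z \right)}}{5} - \frac{2 e^{- 2 z} \cos{\left(z \right)}}{5}.
Check: d/dz[\frac{1}{2} + \frac{e^{- 2 z} \sin{\left(z \right)}}{5} - \frac{2 e^{- 2 z} \cos{\left(z \right)}}{5}] = e^{- 2 z} \cos{\left(z \right)} = G'(z).

G(z) = \frac{1}{2} + \frac{e^{- 2 z} \sin{\left(z \right)}}{5} - \frac{2 e^{- 2 z} \cos{\left(z \right)}}{5}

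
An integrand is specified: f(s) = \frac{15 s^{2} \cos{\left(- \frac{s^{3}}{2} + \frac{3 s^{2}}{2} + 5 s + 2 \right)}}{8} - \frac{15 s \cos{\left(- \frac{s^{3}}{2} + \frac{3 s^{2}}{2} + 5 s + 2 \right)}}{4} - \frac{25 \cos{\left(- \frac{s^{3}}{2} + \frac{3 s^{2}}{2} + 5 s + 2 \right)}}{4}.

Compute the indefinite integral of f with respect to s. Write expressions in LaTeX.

F(s) = - \frac{5 \sin{\left(- \frac{s^{3}}{2} + \frac{3 s^{2}}{2} + 5 s + 2 \right)}}{4} + C

f matches the chain-rule pattern g'(h)*h' with inner function h(s) = - \frac{s^{3}}{2} + \frac{3 s^{2}}{2} + 5 s + 2; substituting u = h(s) collapses the integral.
Check: d/ds[- \frac{5 \sin{\left(- \frac{s^{3}}{2} + \frac{3 s^{2}}{2} + 5 s + 2 \right)}}{4}] = \frac{15 s^{2} \cos{\left(- \frac{s^{3}}{2} + \frac{3 s^{2}}{2} + 5 s + 2 \right)}}{8} - \frac{15 s \cos{\left(- \frac{s^{3}}{2} + \frac{3 s^{2}}{2} + 5 s + 2 \right)}}{4} - \frac{25 \cos{\left(- \frac{s^{3}}{2} + \frac{3 s^{2}}{2} + 5 s + 2 \right)}}{4} = f(s).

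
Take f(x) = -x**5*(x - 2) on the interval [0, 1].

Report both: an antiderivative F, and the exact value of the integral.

Antiderivative: F(x) = -x**7/7 + x**6/3; value = 4/21

A first test for any F(x): its x-derivative must equal f(x) identically.
F(x) = -x**7/7 + x**6/3 is an antiderivative of f.
Check: d/dx[-x**7/7 + x**6/3] = -x**6 + 2*x**5, which equals f(x).
F(1) = 4/21; F(0) = 0.
Integral = F(1) - F(0) = 4/21.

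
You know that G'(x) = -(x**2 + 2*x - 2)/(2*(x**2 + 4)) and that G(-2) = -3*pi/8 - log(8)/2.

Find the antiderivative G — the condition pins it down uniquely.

G(x) = -(x + log(x**2 + 4) - 3*atan(x/2) + 2)/2

Check a candidate G(x) by differentiating: d/dx[G] must match the given G'(x).
A general antiderivative is -x/2 - log(x**2 + 4)/2 + 3*atan(x/2)/2 + C.
The condition gives C = -3*pi/8 - log(8)/2 - (-3*pi/8 - log(8)/2 + 1) = -1.
So G(x) = -(x + log(x**2 + 4) - 3*atan(x/2) + 2)/2.
Check: d/dx[-(x + log(x**2 + 4) - 3*atan(x/2) + 2)/2] = (-x**2 - 2*x + 2)/(2*x**2 + 8), which equals G'(x).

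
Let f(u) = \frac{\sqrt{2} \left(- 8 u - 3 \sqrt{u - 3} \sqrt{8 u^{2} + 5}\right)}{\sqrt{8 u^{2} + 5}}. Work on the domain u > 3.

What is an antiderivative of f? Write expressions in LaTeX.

A candidate is checked by its d/du: the result must match f(u).
Check: d/du[- \sqrt{2} \left(2 u \sqrt{u - 3} - 6 \sqrt{u - 3} + \sqrt{8 u^{2} + 5}\right)] = \frac{- 8 \sqrt{2} u \sqrt{u - 3} - 3 \sqrt{2} u \sqrt{8 u^{2} + 5} + 9 \sqrt{2} \sqrt{8 u^{2} + 5}}{\sqrt{u - 3} \sqrt{8 u^{2} + 5}}, which equals f(u).

An antiderivative is F(u) = - \sqrt{2} \left(2 u \sqrt{u - 3} - 6 \sqrt{u - 3} + \sqrt{8 u^{2} + 5}\right).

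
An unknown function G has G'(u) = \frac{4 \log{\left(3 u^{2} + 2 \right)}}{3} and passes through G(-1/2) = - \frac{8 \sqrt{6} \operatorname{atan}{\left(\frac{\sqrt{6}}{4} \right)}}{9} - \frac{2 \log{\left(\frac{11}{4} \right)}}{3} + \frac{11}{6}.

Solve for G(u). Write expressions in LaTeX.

Any candidate G(u) must reproduce the stated G'(u) exactly.
A general antiderivative is \frac{4 u \log{\left(3 u^{2} + 2 \right)}}{3} - \frac{8 u}{3} + \frac{8 \sqrt{6} \operatorname{atan}{\left(\frac{\sqrt{6} u}{2} \right)}}{9} + C.
The condition gives C = - \frac{8 \sqrt{6} \operatorname{atan}{\left(\frac{\sqrt{6}}{4} \right)}}{9} - \frac{2 \log{\left(\frac{11}{4} \right)}}{3} + \frac{11}{6} - (- \frac{8 \sqrt{6} \operatorname{atan}{\left(\frac{\sqrt{6}}{4} \right)}}{9} - \frac{2 \log{\left(\frac{11}{4} \right)}}{3} + \frac{4}{3}) = \frac{1}{2}.
So G(u) = \frac{4 u \log{\left(3 u^{2} + 2 \right)}}{3} - \frac{8 u}{3} + \frac{8 \sqrt{6} \operatorname{atan}{\left(\frac{\sqrt{6} u}{2} \right)}}{9} + \frac{1}{2}.
Check: d/du[\frac{4 u \log{\left(3 u^{2} + 2 \right)}}{3} - \frac{8 u}{3} + \frac{8 \sqrt{6} \operatorname{atan}{\left(\frac{\sqrt{6} u}{2} \right)}}{9} + \frac{1}{2}] = \frac{4 \log{\left(3 u^{2} + 2 \right)}}{3} = G'(u).

G(u) = \frac{4 u \log{\left(3 u^{2} + 2 \right)}}{3} - \frac{8 u}{3} + \frac{8 \sqrt{6} \operatorname{atan}{\left(\frac{\sqrt{6} u}{2} \right)}}{9} + \frac{1}{2}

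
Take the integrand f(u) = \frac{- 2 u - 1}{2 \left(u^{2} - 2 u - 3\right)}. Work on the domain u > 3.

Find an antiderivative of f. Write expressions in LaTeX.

The denominator factors as 2 \left(u - 3\right) \left(u + 1\right); partial fractions split f into directly integrable pieces: - \frac{1}{8 \left(u + 1\right)} - \frac{7}{8 \left(u - 3\right)}.
Check: d/du[- \frac{7 \log{\left(u - 3 \right)}}{8} - \frac{\log{\left(u + 1 \right)}}{8}] = \frac{- 2 u - 1}{2 u^{2} - 4 u - 6}, which equals f(u).

An antiderivative is F(u) = - \frac{7 \log{\left(u - 3 \right)}}{8} - \frac{\log{\left(u + 1 \right)}}{8}.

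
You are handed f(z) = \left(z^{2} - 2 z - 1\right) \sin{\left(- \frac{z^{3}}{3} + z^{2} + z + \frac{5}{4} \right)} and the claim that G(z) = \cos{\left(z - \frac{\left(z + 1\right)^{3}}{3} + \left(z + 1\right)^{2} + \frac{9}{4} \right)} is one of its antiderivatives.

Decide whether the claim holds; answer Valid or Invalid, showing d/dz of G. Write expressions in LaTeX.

Invalid: d/dz[G] - f = z^{2} \sin{\left(- \frac{z^{3}}{3} + 2 z + \frac{35}{12} \right)} - z^{2} \sin{\left(- \frac{z^{3}}{3} + z^{2} + z + \frac{5}{4} \right)} + 2 z \sin{\left(- \frac{z^{3}}{3} + z^{2} + z + \frac{5}{4} \right)} - 2 \sin{\left(- \frac{z^{3}}{3} + 2 z + \frac{35}{12} \right)} + \sin{\left(- \frac{z^{3}}{3} + z^{2} + z + \frac{5}{4} \right)}, which is not 0.

d/dz[G] = z^{2} \sin{\left(- \frac{z^{3}}{3} + 2 z + \frac{35}{12} \right)} - 2 \sin{\left(- \frac{z^{3}}{3} + 2 z + \frac{35}{12} \right)}
d/dz[G] - f(z) = z^{2} \sin{\left(- \frac{z^{3}}{3} + 2 z + \frac{35}{12} \right)} - z^{2} \sin{\left(- \frac{z^{3}}{3} + z^{2} + z + \frac{5}{4} \right)} + 2 z \sin{\left(- \frac{z^{3}}{3} + z^{2} + z + \frac{5}{4} \right)} - 2 \sin{\left(- \frac{z^{3}}{3} + 2 z + \frac{35}{12} \right)} + \sin{\left(- \frac{z^{3}}{3} + z^{2} + z + \frac{5}{4} \right)} != 0.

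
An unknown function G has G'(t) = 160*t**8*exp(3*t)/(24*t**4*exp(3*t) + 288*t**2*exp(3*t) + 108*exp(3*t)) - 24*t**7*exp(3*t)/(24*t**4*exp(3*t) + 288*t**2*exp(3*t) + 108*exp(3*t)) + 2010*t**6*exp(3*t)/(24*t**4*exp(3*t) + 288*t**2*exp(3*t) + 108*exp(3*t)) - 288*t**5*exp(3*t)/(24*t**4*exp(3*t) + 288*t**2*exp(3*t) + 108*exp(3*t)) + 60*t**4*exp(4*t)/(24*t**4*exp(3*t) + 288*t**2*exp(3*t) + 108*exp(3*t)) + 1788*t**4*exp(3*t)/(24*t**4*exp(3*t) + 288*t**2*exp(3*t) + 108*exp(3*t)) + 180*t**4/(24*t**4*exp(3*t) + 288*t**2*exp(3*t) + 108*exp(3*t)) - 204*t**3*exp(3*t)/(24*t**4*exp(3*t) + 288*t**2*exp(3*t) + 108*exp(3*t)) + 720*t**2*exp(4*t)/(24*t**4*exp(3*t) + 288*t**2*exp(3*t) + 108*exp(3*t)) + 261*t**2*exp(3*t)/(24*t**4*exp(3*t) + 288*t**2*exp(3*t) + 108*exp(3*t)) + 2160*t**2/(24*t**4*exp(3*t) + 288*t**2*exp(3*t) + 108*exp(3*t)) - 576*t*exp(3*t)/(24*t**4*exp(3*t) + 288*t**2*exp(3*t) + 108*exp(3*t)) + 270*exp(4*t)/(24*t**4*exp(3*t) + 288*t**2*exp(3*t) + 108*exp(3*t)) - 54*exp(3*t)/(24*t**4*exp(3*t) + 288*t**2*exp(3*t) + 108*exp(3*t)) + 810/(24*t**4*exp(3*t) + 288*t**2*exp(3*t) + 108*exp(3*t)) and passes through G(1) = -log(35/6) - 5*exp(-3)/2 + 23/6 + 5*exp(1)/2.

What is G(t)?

G(t) = (16*t**5*exp(3*t) - 3*t**4*exp(3*t) + 15*t**3*exp(3*t) - 6*t*exp(3*t) + 30*exp(4*t) - 12*exp(3*t)*log(t**4/3 + 4*t**2 + 3/2) + 24*exp(3*t) - 30)*exp(-3*t)/12

The integrand splits into summands that can be handled one at a time.
A general antiderivative is 4*t**5/3 - t**4/4 + 5*t**3/4 - t/2 + 5*exp(t)/2 - log(t**4/3 + 4*t**2 + 3/2) - 5*exp(-3*t)/2 + C.
The condition gives C = -log(35/6) - 5*exp(-3)/2 + 23/6 + 5*exp(1)/2 - (-log(35/6) - 5*exp(-3)/2 + 11/6 + 5*exp(1)/2) = 2.
So G(t) = (16*t**5*exp(3*t) - 3*t**4*exp(3*t) + 15*t**3*exp(3*t) - 6*t*exp(3*t) + 30*exp(4*t) - 12*exp(3*t)*log(t**4/3 + 4*t**2 + 3/2) + 24*exp(3*t) - 30)*exp(-3*t)/12.
Check: d/dt[(16*t**5*exp(3*t) - 3*t**4*exp(3*t) + 15*t**3*exp(3*t) - 6*t*exp(3*t) + 30*exp(4*t) - 12*exp(3*t)*log(t**4/3 + 4*t**2 + 3/2) + 24*exp(3*t) - 30)*exp(-3*t)/12] = (160*t**8*exp(3*t) - 24*t**7*exp(3*t) + 2010*t**6*exp(3*t) - 288*t**5*exp(3*t) + 60*t**4*exp(4*t) + 1788*t**4*exp(3*t) + 180*t**4 - 204*t**3*exp(3*t) + 720*t**2*exp(4*t) + 261*t**2*exp(3*t) + 2160*t**2 - 576*t*exp(3*t) + 270*exp(4*t) - 54*exp(3*t) + 810)/(24*t**4*exp(3*t) + 288*t**2*exp(3*t) + 108*exp(3*t)), which equals G'(t).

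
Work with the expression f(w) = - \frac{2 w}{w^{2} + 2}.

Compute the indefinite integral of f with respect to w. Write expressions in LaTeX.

F(w) = - \log{\left(w^{2} + 2 \right)} + C

f matches the chain-rule pattern g'(h)*h' with inner function h(w) = w^{2} + 2; substituting u = h(w) collapses the integral.
Check: d/dw[- \log{\left(w^{2} + 2 \right)}] = - \frac{2 w}{w^{2} + 2} = f(w).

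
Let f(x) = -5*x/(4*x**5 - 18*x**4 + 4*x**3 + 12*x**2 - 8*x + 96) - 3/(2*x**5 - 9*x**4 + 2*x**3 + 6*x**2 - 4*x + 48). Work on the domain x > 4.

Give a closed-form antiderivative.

The denominator factors as 2*(x - 4)*(x - 2)*(2*x + 3)*(x**2 + 2); partial fractions split f into directly integrable pieces: -(41*x + 32)/(612*(x**2 + 2)) + 12/(1309*(2*x + 3)) + 2/(21*(x - 2)) - 13/(396*(x - 4)).
Check: d/dx[-13*log(x - 4)/396 + 2*log(x - 2)/21 + 6*log(x + 3/2)/1309 - 41*log(x**2 + 2)/1224 - 4*sqrt(2)*atan(sqrt(2)*x/2)/153] = (-5*x - 6)/(4*x**5 - 18*x**4 + 4*x**3 + 12*x**2 - 8*x + 96), which equals f(x).

An antiderivative is F(x) = -13*log(x - 4)/396 + 2*log(x - 2)/21 + 6*log(x + 3/2)/1309 - 41*log(x**2 + 2)/1224 - 4*sqrt(2)*atan(sqrt(2)*x/2)/153.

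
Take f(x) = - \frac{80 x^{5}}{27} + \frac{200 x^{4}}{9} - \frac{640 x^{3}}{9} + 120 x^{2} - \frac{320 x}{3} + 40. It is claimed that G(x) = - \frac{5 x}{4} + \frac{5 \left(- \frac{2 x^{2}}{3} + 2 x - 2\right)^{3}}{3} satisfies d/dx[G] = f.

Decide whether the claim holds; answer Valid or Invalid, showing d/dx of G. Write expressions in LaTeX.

d/dx[G] = - \frac{80 x^{5}}{27} + \frac{200 x^{4}}{9} - \frac{640 x^{3}}{9} + 120 x^{2} - \frac{320 x}{3} + \frac{155}{4}
d/dx[G] - f(x) = - \frac{5}{4} != 0.

Invalid: d/dx[G] - f = - \frac{5}{4}, which is not 0.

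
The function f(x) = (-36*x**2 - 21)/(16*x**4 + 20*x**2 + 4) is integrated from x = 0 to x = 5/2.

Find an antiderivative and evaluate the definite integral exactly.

Antiderivative: F(x) = -5*atan(x)/4 - 2*atan(2*x); value = -2*atan(5) - 5*atan(5/2)/4

An antiderivative F(x) passes only if d/dx[F] lands on f(x) exactly.
F(x) = -5*atan(x)/4 - 2*atan(2*x) is an antiderivative of f.
Check: d/dx[-5*atan(x)/4 - 2*atan(2*x)] = (-36*x**2 - 21)/(16*x**4 + 20*x**2 + 4) = f(x).
F(5/2) = -2*atan(5) - 5*atan(5/2)/4; F(0) = 0.
Integral = F(5/2) - F(0) = -2*atan(5) - 5*atan(5/2)/4.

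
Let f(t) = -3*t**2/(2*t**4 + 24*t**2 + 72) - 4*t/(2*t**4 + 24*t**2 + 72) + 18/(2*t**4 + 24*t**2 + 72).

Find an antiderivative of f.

Recognize the product-rule pattern: f = u'v + uv' with u = 1/(t**2/2 + 3), v = 3*t/4 + 1/2, so integration by parts undoes it.
Check: d/dt[(3*t + 2)/(2*(t**2 + 6))] = (-3*t**2 - 4*t + 18)/(2*t**4 + 24*t**2 + 72), which equals f(t).

An antiderivative is F(t) = (3*t + 2)/(2*(t**2 + 6)).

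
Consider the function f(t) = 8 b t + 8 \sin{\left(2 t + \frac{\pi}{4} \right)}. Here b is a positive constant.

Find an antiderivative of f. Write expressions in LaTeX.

An antiderivative is F(t) = 4 \left(b t^{2} - \cos{\left(2 t + \frac{\pi}{4} \right)}\right).

Integrate term by term and add the pieces.
Check: d/dt[4 \left(b t^{2} - \cos{\left(2 t + \frac{\pi}{4} \right)}\right)] = 8 b t + 8 \sin{\left(2 t + \frac{\pi}{4} \right)} = f(t).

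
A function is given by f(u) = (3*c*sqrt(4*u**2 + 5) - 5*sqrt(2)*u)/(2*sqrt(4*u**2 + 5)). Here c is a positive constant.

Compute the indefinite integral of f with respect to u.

F(u) = sqrt(2)*(6*sqrt(2)*c*u - 5*sqrt(4*u**2 + 5))/8 + C

Since d/du undoes antidifferentiation here, F'(u) = f(u) is required of F(u).
Check: d/du[sqrt(2)*(6*sqrt(2)*c*u - 5*sqrt(4*u**2 + 5))/8] = (3*c*sqrt(4*u**2 + 5) - 5*sqrt(2)*u)/(2*sqrt(4*u**2 + 5)) = f(u).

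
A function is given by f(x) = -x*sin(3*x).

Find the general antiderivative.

Whatever form F(x) takes, F'(x) = f(x) is non-negotiable.
Check: d/dx[x*cos(3*x)/3 - sin(3*x)/9] = -x*sin(3*x) = f(x).

F(x) = x*cos(3*x)/3 - sin(3*x)/9 + C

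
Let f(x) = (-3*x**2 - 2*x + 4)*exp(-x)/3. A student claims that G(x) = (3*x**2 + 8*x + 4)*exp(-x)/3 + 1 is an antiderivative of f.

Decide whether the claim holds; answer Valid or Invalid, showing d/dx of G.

Valid: G'(x) = f(x).

d/dx[G] = (-3*x**2 - 2*x + 4)*exp(-x)/3
This equals f(x) exactly, so the claim holds.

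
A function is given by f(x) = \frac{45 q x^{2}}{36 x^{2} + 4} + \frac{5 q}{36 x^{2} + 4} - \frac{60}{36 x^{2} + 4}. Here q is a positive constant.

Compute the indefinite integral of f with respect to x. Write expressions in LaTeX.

Integrate term by term and add the pieces.
Check: d/dx[\frac{5 q x}{4} - 5 \operatorname{atan}{\left(3 x \right)}] = \frac{45 q x^{2} + 5 q - 60}{36 x^{2} + 4}, which equals f(x).

F(x) = \frac{5 q x}{4} - 5 \operatorname{atan}{\left(3 x \right)} + C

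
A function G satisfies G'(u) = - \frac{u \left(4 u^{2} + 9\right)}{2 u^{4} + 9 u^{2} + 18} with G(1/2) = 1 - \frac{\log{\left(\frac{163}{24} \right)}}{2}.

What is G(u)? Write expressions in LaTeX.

The substitution w = \frac{2 u^{4}}{3} + 3 u^{2} + 6 works: G'(u) is exactly (dG/dw)*(dw/du) for that inner function.
A general antiderivative is - \frac{\log{\left(\frac{2 u^{4}}{3} + 3 u^{2} + 6 \right)}}{2} + C.
The condition gives C = 1 - \frac{\log{\left(\frac{163}{24} \right)}}{2} - (- \frac{\log{\left(\frac{163}{24} \right)}}{2}) = 1.
So G(u) = 1 - \frac{\log{\left(\frac{2 u^{4}}{3} + 3 u^{2} + 6 \right)}}{2}.
Check: d/du[1 - \frac{\log{\left(\frac{2 u^{4}}{3} + 3 u^{2} + 6 \right)}}{2}] = \frac{- 4 u^{3} - 9 u}{2 u^{4} + 9 u^{2} + 18}, which equals G'(u).

G(u) = 1 - \frac{\log{\left(\frac{2 u^{4}}{3} + 3 u^{2} + 6 \right)}}{2}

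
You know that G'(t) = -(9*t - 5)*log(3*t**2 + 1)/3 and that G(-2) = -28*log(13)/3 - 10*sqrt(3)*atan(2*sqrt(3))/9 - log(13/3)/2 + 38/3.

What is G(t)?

G(t) = -(27*t**2*log(3*t**2 + 1) - 27*t**2 - 30*t*log(3*t**2 + 1) + 60*t + 9*log(t**2 + 1/3) - 20*sqrt(3)*atan(sqrt(3)*t))/18

The proposed G(t) is checked by its d/dt: the result must match the given G'(t).
A general antiderivative is 3*t**2/2 - 10*t/3 + (-3*t**2/2 + 5*t/3)*log(3*t**2 + 1) - log(t**2 + 1/3)/2 + 10*sqrt(3)*atan(sqrt(3)*t)/9 + C.
The condition gives C = -28*log(13)/3 - 10*sqrt(3)*atan(2*sqrt(3))/9 - log(13/3)/2 + 38/3 - (-28*log(13)/3 - 10*sqrt(3)*atan(2*sqrt(3))/9 - log(13/3)/2 + 38/3) = 0.
So G(t) = -(27*t**2*log(3*t**2 + 1) - 27*t**2 - 30*t*log(3*t**2 + 1) + 60*t + 9*log(t**2 + 1/3) - 20*sqrt(3)*atan(sqrt(3)*t))/18.
Check: d/dt[-(27*t**2*log(3*t**2 + 1) - 27*t**2 - 30*t*log(3*t**2 + 1) + 60*t + 9*log(t**2 + 1/3) - 20*sqrt(3)*atan(sqrt(3)*t))/18] = -3*t*log(3*t**2 + 1) + 5*log(3*t**2 + 1)/3, which equals G'(t).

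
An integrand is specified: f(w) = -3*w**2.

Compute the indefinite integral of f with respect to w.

F(w) = -w**3 + C

A first test for any F(w): its w-derivative must equal f(w) identically.
Check: d/dw[-w**3] = -3*w**2 = f(w).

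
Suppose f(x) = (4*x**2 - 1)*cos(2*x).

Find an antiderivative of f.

An antiderivative is F(x) = 2*x**2*sin(2*x) + 2*x*cos(2*x) - 3*sin(2*x)/2.

A candidate is checked by its d/dx: the result must match f(x).
Check: d/dx[2*x**2*sin(2*x) + 2*x*cos(2*x) - 3*sin(2*x)/2] = 4*x**2*cos(2*x) - cos(2*x), which equals f(x).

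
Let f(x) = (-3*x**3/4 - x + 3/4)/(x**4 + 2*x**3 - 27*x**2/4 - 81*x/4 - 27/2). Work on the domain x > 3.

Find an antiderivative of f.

The denominator factors as (x - 3)*(x + 2)*(2*x + 3)**2; partial fractions split f into directly integrable pieces: 233/(18*(2*x + 3)) - 17/(2*(2*x + 3)**2) - 7/(x + 2) - 2/(9*(x - 3)).
Check: d/dx[-(16*x*log(x - 3) - 466*x*log(x + 3/2) + 504*x*log(x + 2) + 24*log(x - 3) - 699*log(x + 3/2) + 756*log(x + 2) - 153)/(36*(2*x + 3))] = (-3*x**3 - 4*x + 3)/(4*x**4 + 8*x**3 - 27*x**2 - 81*x - 54), which equals f(x).

An antiderivative is F(x) = -(16*x*log(x - 3) - 466*x*log(x + 3/2) + 504*x*log(x + 2) + 24*log(x - 3) - 699*log(x + 3/2) + 756*log(x + 2) - 153)/(36*(2*x + 3)).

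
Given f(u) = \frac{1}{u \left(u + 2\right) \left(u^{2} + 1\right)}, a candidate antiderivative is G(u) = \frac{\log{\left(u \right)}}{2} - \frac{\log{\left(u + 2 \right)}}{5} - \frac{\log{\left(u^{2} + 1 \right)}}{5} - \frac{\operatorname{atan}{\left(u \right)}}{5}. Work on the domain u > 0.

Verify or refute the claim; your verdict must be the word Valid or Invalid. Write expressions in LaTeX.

d/du[G] = \frac{- u^{3} - u + 10}{10 u^{4} + 20 u^{3} + 10 u^{2} + 20 u}
d/du[G] - f(u) = - \frac{1}{10 u + 20} != 0.

Invalid: d/du[G] - f = - \frac{1}{10 u + 20}, which is not 0.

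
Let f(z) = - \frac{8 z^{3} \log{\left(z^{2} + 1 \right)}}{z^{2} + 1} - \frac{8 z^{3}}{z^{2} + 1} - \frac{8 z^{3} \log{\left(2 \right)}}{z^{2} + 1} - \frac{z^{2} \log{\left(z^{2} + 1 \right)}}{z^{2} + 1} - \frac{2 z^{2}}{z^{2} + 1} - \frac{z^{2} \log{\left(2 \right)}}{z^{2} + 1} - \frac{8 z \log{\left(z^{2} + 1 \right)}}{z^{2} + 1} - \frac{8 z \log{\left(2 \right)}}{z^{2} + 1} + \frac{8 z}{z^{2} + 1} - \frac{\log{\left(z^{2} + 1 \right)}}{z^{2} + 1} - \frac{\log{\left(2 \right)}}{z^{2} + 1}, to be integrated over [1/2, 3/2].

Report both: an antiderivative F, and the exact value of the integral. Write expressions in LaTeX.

Recognize the product-rule pattern: f = u'v + uv' with u = - 4 z^{2} - z + 4, v = \log{\left(2 z^{2} + 2 \right)}, so integration by parts undoes it.
F(z) = \left(- 4 z^{2} - z + 4\right) \log{\left(2 z^{2} + 2 \right)} is an antiderivative of f.
Check: d/dz[\left(- 4 z^{2} - z + 4\right) \log{\left(2 z^{2} + 2 \right)}] = \frac{- 8 z^{3} \log{\left(z^{2} + 1 \right)} - 8 z^{3} - 8 z^{3} \log{\left(2 \right)} - z^{2} \log{\left(z^{2} + 1 \right)} - 2 z^{2} - z^{2} \log{\left(2 \right)} - 8 z \log{\left(z^{2} + 1 \right)} - 8 z \log{\left(2 \right)} + 8 z - \log{\left(z^{2} + 1 \right)} - \log{\left(2 \right)}}{z^{2} + 1}, which equals f(z).
F(3/2) = - \frac{13 \log{\left(\frac{13}{2} \right)}}{2}; F(1/2) = \frac{5 \log{\left(\frac{5}{2} \right)}}{2}.
Integral = F(3/2) - F(1/2) = - \frac{13 \log{\left(\frac{13}{2} \right)}}{2} - \frac{5 \log{\left(\frac{5}{2} \right)}}{2}.

Antiderivative: F(z) = \left(- 4 z^{2} - z + 4\right) \log{\left(2 z^{2} + 2 \right)}; value = - \frac{13 \log{\left(\frac{13}{2} \right)}}{2} - \frac{5 \log{\left(\frac{5}{2} \right)}}{2}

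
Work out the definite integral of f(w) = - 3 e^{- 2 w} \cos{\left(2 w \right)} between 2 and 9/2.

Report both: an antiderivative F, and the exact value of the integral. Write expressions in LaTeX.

Antiderivative: F(w) = \frac{\left(- 3 \sin{\left(2 w \right)} + 3 \cos{\left(2 w \right)}\right) e^{- 2 w}}{4}; value = \frac{3 \sin{\left(4 \right)}}{4 e^{4}} + \frac{3 \cos{\left(9 \right)}}{4 e^{9}} - \frac{3 \sin{\left(9 \right)}}{4 e^{9}} - \frac{3 \cos{\left(4 \right)}}{4 e^{4}}

Whatever form F(w) takes, F'(w) = f(w) is non-negotiable.
F(w) = \frac{\left(- 3 \sin{\left(2 w \right)} + 3 \cos{\left(2 w \right)}\right) e^{- 2 w}}{4} is an antiderivative of f.
Check: d/dw[\frac{\left(- 3 \sin{\left(2 w \right)} + 3 \cos{\left(2 w \right)}\right) e^{- 2 w}}{4}] = - 3 e^{- 2 w} \cos{\left(2 w \right)} = f(w).
F(9/2) = \frac{3 \cos{\left(9 \right)}}{4 e^{9}} - \frac{3 \sin{\left(9 \right)}}{4 e^{9}}; F(2) = \frac{3 \cos{\left(4 \right)}}{4 e^{4}} - \frac{3 \sin{\left(4 \right)}}{4 e^{4}}.
Integral = F(9/2) - F(2) = \frac{3 \sin{\left(4 \right)}}{4 e^{4}} + \frac{3 \cos{\left(9 \right)}}{4 e^{9}} - \frac{3 \sin{\left(9 \right)}}{4 e^{9}} - \frac{3 \cos{\left(4 \right)}}{4 e^{4}}.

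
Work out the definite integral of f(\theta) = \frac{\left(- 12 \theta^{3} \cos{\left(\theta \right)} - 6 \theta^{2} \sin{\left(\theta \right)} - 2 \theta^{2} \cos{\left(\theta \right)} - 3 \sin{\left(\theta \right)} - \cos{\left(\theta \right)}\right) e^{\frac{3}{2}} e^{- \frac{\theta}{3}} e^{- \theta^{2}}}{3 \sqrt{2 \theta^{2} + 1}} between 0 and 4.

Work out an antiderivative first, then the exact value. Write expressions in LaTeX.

Antiderivative: F(\theta) = \sqrt{2 \theta^{2} + 1} e^{\frac{3}{2}} e^{- \frac{\theta}{3}} e^{- \theta^{2}} \cos{\left(\theta \right)}; value = - e^{\frac{3}{2}} + \frac{\sqrt{33} \cos{\left(4 \right)}}{e^{\frac{95}{6}}}

A candidate is checked by its d/d\theta: the result must match f(\theta).
F(\theta) = \sqrt{2 \theta^{2} + 1} e^{\frac{3}{2}} e^{- \frac{\theta}{3}} e^{- \theta^{2}} \cos{\left(\theta \right)} is an antiderivative of f.
Check: d/d\theta[\sqrt{2 \theta^{2} + 1} e^{\frac{3}{2}} e^{- \frac{\theta}{3}} e^{- \theta^{2}} \cos{\left(\theta \right)}] = \frac{\left(- 12 \theta^{3} e^{\frac{3}{2}} \cos{\left(\theta \right)} - 6 \theta^{2} e^{\frac{3}{2}} \sin{\left(\theta \right)} - 2 \theta^{2} e^{\frac{3}{2}} \cos{\left(\theta \right)} - 3 e^{\frac{3}{2}} \sin{\left(\theta \right)} - e^{\frac{3}{2}} \cos{\left(\theta \right)}\right) e^{- \frac{\theta}{3}} e^{- \theta^{2}}}{3 \sqrt{2 \theta^{2} + 1}}, which equals f(\theta).
F(4) = \frac{\sqrt{33} \cos{\left(4 \right)}}{e^{\frac{95}{6}}}; F(0) = e^{\frac{3}{2}}.
Integral = F(4) - F(0) = - e^{\frac{3}{2}} + \frac{\sqrt{33} \cos{\left(4 \right)}}{e^{\frac{95}{6}}}.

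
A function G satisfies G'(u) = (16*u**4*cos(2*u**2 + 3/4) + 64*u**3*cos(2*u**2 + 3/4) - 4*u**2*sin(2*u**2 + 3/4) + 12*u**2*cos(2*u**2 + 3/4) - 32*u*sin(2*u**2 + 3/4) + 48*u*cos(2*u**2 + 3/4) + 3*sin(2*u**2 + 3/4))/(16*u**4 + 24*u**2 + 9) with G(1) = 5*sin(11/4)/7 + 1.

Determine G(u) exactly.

A candidate passes only if d/du[G] lands on the given G'(u) exactly.
A general antiderivative is -(-u - 4)*sin(2*u**2 + 3/4)/(4*u**2 + 3) + C.
The condition gives C = 5*sin(11/4)/7 + 1 - (5*sin(11/4)/7) = 1.
So G(u) = (4*u**2 + u*sin(2*u**2 + 3/4) + 4*sin(2*u**2 + 3/4) + 3)/(4*u**2 + 3).
Check: d/du[(4*u**2 + u*sin(2*u**2 + 3/4) + 4*sin(2*u**2 + 3/4) + 3)/(4*u**2 + 3)] = (16*u**4*cos(2*u**2 + 3/4) + 64*u**3*cos(2*u**2 + 3/4) - 4*u**2*sin(2*u**2 + 3/4) + 12*u**2*cos(2*u**2 + 3/4) - 32*u*sin(2*u**2 + 3/4) + 48*u*cos(2*u**2 + 3/4) + 3*sin(2*u**2 + 3/4))/(16*u**4 + 24*u**2 + 9) = G'(u).

G(u) = (4*u**2 + u*sin(2*u**2 + 3/4) + 4*sin(2*u**2 + 3/4) + 3)/(4*u**2 + 3)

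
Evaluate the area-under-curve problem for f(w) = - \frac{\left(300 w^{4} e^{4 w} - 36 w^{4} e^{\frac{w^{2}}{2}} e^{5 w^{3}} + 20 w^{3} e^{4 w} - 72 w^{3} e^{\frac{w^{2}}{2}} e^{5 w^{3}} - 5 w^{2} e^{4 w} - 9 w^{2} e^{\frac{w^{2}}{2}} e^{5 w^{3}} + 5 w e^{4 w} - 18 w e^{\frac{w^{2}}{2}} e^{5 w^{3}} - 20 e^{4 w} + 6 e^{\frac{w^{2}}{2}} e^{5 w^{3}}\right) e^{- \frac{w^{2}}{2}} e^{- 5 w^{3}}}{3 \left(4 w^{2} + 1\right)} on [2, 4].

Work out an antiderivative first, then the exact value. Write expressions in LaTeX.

Check any antiderivative F(w) by computing F'(w) and comparing it with f(w).
F(w) = w^{3} + 3 w^{2} + \frac{5 e^{4 w} e^{- \frac{w^{2}}{2}} e^{- 5 w^{3}}}{3} - \operatorname{atan}{\left(2 w \right)} is an antiderivative of f.
Check: d/dw[w^{3} + 3 w^{2} + \frac{5 e^{4 w} e^{- \frac{w^{2}}{2}} e^{- 5 w^{3}}}{3} - \operatorname{atan}{\left(2 w \right)}] = \frac{- 300 w^{4} e^{4 w} + 36 w^{4} e^{\frac{w^{2}}{2}} e^{5 w^{3}} - 20 w^{3} e^{4 w} + 72 w^{3} e^{\frac{w^{2}}{2}} e^{5 w^{3}} + 5 w^{2} e^{4 w} + 9 w^{2} e^{\frac{w^{2}}{2}} e^{5 w^{3}} - 5 w e^{4 w} + 18 w e^{\frac{w^{2}}{2}} e^{5 w^{3}} + 20 e^{4 w} - 6 e^{\frac{w^{2}}{2}} e^{5 w^{3}}}{12 w^{2} e^{\frac{w^{2}}{2}} e^{5 w^{3}} + 3 e^{\frac{w^{2}}{2}} e^{5 w^{3}}}, which equals f(w).
F(4) = - \operatorname{atan}{\left(8 \right)} + \frac{5}{3 e^{312}} + 112; F(2) = - \operatorname{atan}{\left(4 \right)} + \frac{5}{3 e^{34}} + 20.
Integral = F(4) - F(2) = - \operatorname{atan}{\left(8 \right)} - \frac{5}{3 e^{34}} + \frac{5}{3 e^{312}} + \operatorname{atan}{\left(4 \right)} + 92.

Antiderivative: F(w) = w^{3} + 3 w^{2} + \frac{5 e^{4 w} e^{- \frac{w^{2}}{2}} e^{- 5 w^{3}}}{3} - \operatorname{atan}{\left(2 w \right)}; value = - \operatorname{atan}{\left(8 \right)} - \frac{5}{3 e^{34}} + \frac{5}{3 e^{312}} + \operatorname{atan}{\left(4 \right)} + 92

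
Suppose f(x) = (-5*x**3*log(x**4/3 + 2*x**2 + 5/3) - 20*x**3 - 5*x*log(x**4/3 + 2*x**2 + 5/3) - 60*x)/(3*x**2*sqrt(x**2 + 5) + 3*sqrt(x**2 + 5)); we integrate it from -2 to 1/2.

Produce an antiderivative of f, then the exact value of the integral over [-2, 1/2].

Recognize the product-rule pattern: f = u'v + uv' with u = -5*sqrt(x**2 + 5)/3, v = log(x**4/3 + 2*x**2 + 5/3), so integration by parts undoes it.
F(x) = -5*sqrt(x**2 + 5)*log(x**4/3 + 2*x**2 + 5/3)/3 is an antiderivative of f.
Check: d/dx[-5*sqrt(x**2 + 5)*log(x**4/3 + 2*x**2 + 5/3)/3] = (-5*x**3*log(x**4/3 + 2*x**2 + 5/3) - 20*x**3 - 5*x*log(x**4/3 + 2*x**2 + 5/3) - 60*x)/(3*x**2*sqrt(x**2 + 5) + 3*sqrt(x**2 + 5)) = f(x).
F(1/2) = -5*sqrt(21)*log(35/16)/6; F(-2) = -5*log(15).
Integral = F(1/2) - F(-2) = -5*sqrt(21)*log(35/16)/6 + 5*log(15).

Antiderivative: F(x) = -5*sqrt(x**2 + 5)*log(x**4/3 + 2*x**2 + 5/3)/3; value = -5*sqrt(21)*log(35/16)/6 + 5*log(15)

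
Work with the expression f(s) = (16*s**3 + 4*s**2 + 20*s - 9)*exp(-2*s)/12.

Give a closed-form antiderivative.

Recognize the product-rule pattern: f = u'v + uv' with u = -2*s**3/3 - 7*s**2/6 - 2*s - 5/8, v = exp(-2*s), so integration by parts undoes it.
Check: d/ds[(-16*s**3 - 28*s**2 - 48*s - 15)*exp(-2*s)/24] = (16*s**3 + 4*s**2 + 20*s - 9)*exp(-2*s)/12 = f(s).

An antiderivative is F(s) = (-16*s**3 - 28*s**2 - 48*s - 15)*exp(-2*s)/24.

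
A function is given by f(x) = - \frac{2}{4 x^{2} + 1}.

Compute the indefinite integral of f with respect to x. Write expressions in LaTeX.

F(x) = - \operatorname{atan}{\left(2 x \right)} + C

An antiderivative F(x) passes only if d/dx[F] lands on f(x) exactly.
Check: d/dx[- \operatorname{atan}{\left(2 x \right)}] = - \frac{2}{4 x^{2} + 1} = f(x).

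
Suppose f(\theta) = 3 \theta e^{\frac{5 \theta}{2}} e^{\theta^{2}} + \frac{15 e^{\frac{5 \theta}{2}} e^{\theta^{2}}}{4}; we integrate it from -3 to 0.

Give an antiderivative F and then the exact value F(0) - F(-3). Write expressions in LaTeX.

f matches the chain-rule pattern g'(h)*h' with inner function h(\theta) = \theta^{2} + \frac{5 \theta}{2}; substituting u = h(\theta) collapses the integral.
F(\theta) = \frac{3 e^{\frac{5 \theta}{2}} e^{\theta^{2}}}{2} is an antiderivative of f.
Check: d/d\theta[\frac{3 e^{\frac{5 \theta}{2}} e^{\theta^{2}}}{2}] = 3 \theta e^{\frac{5 \theta}{2}} e^{\theta^{2}} + \frac{15 e^{\frac{5 \theta}{2}} e^{\theta^{2}}}{4} = f(\theta).
F(0) = \frac{3}{2}; F(-3) = \frac{3 e^{\frac{3}{2}}}{2}.
Integral = F(0) - F(-3) = \frac{3}{2} - \frac{3 e^{\frac{3}{2}}}{2}.

Antiderivative: F(\theta) = \frac{3 e^{\frac{5 \theta}{2}} e^{\theta^{2}}}{2}; value = \frac{3}{2} - \frac{3 e^{\frac{3}{2}}}{2}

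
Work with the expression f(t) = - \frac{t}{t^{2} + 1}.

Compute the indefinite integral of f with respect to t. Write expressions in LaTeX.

f matches the chain-rule pattern g'(h)*h' with inner function h(t) = t^{2} + 1; substituting u = h(t) collapses the integral.
Check: d/dt[- \frac{\log{\left(t^{2} + 1 \right)}}{2}] = - \frac{t}{t^{2} + 1} = f(t).

F(t) = - \frac{\log{\left(t^{2} + 1 \right)}}{2} + C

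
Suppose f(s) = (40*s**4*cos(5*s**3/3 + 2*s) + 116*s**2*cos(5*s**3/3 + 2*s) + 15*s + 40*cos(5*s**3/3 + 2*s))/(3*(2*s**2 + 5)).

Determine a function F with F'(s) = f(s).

An antiderivative is F(s) = 5*log(2*s**2 + 5)/4 + 4*sin(5*s**3/3 + 2*s)/3.

A candidate is checked by its d/ds: the result must match f(s).
Check: d/ds[5*log(2*s**2 + 5)/4 + 4*sin(5*s**3/3 + 2*s)/3] = (40*s**4*cos(5*s**3/3 + 2*s) + 116*s**2*cos(5*s**3/3 + 2*s) + 15*s + 40*cos(5*s**3/3 + 2*s))/(6*s**2 + 15), which equals f(s).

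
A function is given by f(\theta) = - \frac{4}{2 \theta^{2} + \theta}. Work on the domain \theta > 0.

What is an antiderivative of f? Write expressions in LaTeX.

Factor the denominator (\theta \left(2 \theta + 1\right)) and decompose: f = \frac{8}{2 \theta + 1} - \frac{4}{\theta}; each piece integrates to a log, atan, or power term.
Check: d/d\theta[- 4 \log{\left(\theta \right)} + 4 \log{\left(\theta + \frac{1}{2} \right)}] = - \frac{4}{2 \theta^{2} + \theta} = f(\theta).

An antiderivative is F(\theta) = - 4 \log{\left(\theta \right)} + 4 \log{\left(\theta + \frac{1}{2} \right)}.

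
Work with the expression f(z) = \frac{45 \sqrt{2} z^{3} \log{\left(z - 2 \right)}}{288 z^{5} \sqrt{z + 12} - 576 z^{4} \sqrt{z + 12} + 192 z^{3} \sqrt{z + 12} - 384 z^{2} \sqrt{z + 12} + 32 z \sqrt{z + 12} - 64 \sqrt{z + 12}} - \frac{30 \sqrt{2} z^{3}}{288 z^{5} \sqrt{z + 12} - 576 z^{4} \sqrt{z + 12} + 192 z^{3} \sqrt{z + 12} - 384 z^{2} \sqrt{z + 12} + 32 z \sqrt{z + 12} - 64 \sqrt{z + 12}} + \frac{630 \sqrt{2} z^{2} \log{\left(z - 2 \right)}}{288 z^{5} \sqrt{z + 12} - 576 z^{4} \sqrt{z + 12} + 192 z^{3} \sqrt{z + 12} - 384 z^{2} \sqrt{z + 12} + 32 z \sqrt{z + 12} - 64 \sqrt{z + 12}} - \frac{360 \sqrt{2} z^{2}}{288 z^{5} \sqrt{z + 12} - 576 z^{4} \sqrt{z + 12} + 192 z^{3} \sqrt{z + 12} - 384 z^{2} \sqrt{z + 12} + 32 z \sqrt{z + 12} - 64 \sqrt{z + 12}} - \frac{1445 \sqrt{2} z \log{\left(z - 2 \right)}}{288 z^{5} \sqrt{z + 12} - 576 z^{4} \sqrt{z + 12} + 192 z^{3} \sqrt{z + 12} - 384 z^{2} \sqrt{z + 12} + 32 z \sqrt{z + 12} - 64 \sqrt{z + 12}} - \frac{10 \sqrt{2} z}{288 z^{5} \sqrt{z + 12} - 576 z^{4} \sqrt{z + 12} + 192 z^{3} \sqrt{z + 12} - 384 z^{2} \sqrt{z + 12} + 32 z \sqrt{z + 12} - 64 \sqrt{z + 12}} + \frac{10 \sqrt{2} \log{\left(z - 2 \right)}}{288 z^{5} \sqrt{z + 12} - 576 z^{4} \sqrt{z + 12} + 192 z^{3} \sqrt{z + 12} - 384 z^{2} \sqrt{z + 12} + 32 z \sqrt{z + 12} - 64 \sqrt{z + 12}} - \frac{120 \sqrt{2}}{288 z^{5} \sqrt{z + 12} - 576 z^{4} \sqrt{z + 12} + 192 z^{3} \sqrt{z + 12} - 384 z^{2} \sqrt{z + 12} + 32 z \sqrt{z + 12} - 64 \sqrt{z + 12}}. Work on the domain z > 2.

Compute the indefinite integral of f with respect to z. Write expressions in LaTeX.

The integrand splits into summands that can be handled one at a time.
Check: d/dz[- \frac{5 \sqrt{\frac{z}{2} + 6} \log{\left(z - 2 \right)}}{24 z^{2} + 8}] = \frac{45 \sqrt{2} z^{3} \log{\left(z - 2 \right)} - 30 \sqrt{2} z^{3} + 630 \sqrt{2} z^{2} \log{\left(z - 2 \right)} - 360 \sqrt{2} z^{2} - 1445 \sqrt{2} z \log{\left(z - 2 \right)} - 10 \sqrt{2} z + 10 \sqrt{2} \log{\left(z - 2 \right)} - 120 \sqrt{2}}{288 z^{5} \sqrt{z + 12} - 576 z^{4} \sqrt{z + 12} + 192 z^{3} \sqrt{z + 12} - 384 z^{2} \sqrt{z + 12} + 32 z \sqrt{z + 12} - 64 \sqrt{z + 12}}, which equals f(z).

F(z) = - \frac{5 \sqrt{\frac{z}{2} + 6} \log{\left(z - 2 \right)}}{24 z^{2} + 8} + C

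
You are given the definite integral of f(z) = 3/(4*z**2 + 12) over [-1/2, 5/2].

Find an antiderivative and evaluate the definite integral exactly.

An antiderivative F(z) passes only if d/dz[F] lands on f(z) exactly.
F(z) = sqrt(3)*atan(sqrt(3)*z/3)/4 is an antiderivative of f.
Check: d/dz[sqrt(3)*atan(sqrt(3)*z/3)/4] = 3/(4*z**2 + 12) = f(z).
F(5/2) = sqrt(3)*atan(5*sqrt(3)/6)/4; F(-1/2) = -sqrt(3)*atan(sqrt(3)/6)/4.
Integral = F(5/2) - F(-1/2) = sqrt(3)*atan(sqrt(3)/6)/4 + sqrt(3)*atan(5*sqrt(3)/6)/4.

Antiderivative: F(z) = sqrt(3)*atan(sqrt(3)*z/3)/4; value = sqrt(3)*atan(sqrt(3)/6)/4 + sqrt(3)*atan(5*sqrt(3)/6)/4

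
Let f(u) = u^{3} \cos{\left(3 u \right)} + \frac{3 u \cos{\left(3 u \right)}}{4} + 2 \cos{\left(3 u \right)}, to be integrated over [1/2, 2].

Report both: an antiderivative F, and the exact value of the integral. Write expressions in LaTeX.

Antiderivative: F(u) = \frac{u^{3} \sin{\left(3 u \right)}}{3} + \frac{u^{2} \cos{\left(3 u \right)}}{3} + \frac{u \sin{\left(3 u \right)}}{36} + \frac{2 \sin{\left(3 u \right)}}{3} + \frac{\cos{\left(3 u \right)}}{108}; value = \frac{61 \sin{\left(6 \right)}}{18} - \frac{13 \sin{\left(\frac{3}{2} \right)}}{18} - \frac{5 \cos{\left(\frac{3}{2} \right)}}{54} + \frac{145 \cos{\left(6 \right)}}{108}

Integrate term by term and add the pieces.
F(u) = \frac{u^{3} \sin{\left(3 u \right)}}{3} + \frac{u^{2} \cos{\left(3 u \right)}}{3} + \frac{u \sin{\left(3 u \right)}}{36} + \frac{2 \sin{\left(3 u \right)}}{3} + \frac{\cos{\left(3 u \right)}}{108} is an antiderivative of f.
Check: d/du[\frac{u^{3} \sin{\left(3 u \right)}}{3} + \frac{u^{2} \cos{\left(3 u \right)}}{3} + \frac{u \sin{\left(3 u \right)}}{36} + \frac{2 \sin{\left(3 u \right)}}{3} + \frac{\cos{\left(3 u \right)}}{108}] = u^{3} \cos{\left(3 u \right)} + \frac{3 u \cos{\left(3 u \right)}}{4} + 2 \cos{\left(3 u \right)} = f(u).
F(2) = \frac{61 \sin{\left(6 \right)}}{18} + \frac{145 \cos{\left(6 \right)}}{108}; F(1/2) = \frac{5 \cos{\left(\frac{3}{2} \right)}}{54} + \frac{13 \sin{\left(\frac{3}{2} \right)}}{18}.
Integral = F(2) - F(1/2) = \frac{61 \sin{\left(6 \right)}}{18} - \frac{13 \sin{\left(\frac{3}{2} \right)}}{18} - \frac{5 \cos{\left(\frac{3}{2} \right)}}{54} + \frac{145 \cos{\left(6 \right)}}{108}.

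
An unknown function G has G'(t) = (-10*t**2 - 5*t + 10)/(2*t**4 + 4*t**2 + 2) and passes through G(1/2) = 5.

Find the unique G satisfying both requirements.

G'(t) has the shape u'v + uv' for u = 1/(t**2 + 1) and v = 5*t + 5/4 — it is the derivative of the product u*v.
A general antiderivative is (5*t + 5/4)/(t**2 + 1) + C.
The condition gives C = 5 - (3) = 2.
So G(t) = (8*t**2 + 20*t + 13)/(4*(t**2 + 1)).
Check: d/dt[(8*t**2 + 20*t + 13)/(4*(t**2 + 1))] = (-10*t**2 - 5*t + 10)/(2*t**4 + 4*t**2 + 2) = G'(t).

G(t) = (8*t**2 + 20*t + 13)/(4*(t**2 + 1))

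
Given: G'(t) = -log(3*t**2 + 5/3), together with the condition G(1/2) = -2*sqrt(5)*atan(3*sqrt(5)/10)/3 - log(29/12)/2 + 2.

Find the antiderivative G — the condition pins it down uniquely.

A candidate passes only if d/dt[G] lands on the given G'(t) exactly.
A general antiderivative is -t*log(3*t**2 + 5/3) + 2*t - 2*sqrt(5)*atan(3*sqrt(5)*t/5)/3 + C.
The condition gives C = -2*sqrt(5)*atan(3*sqrt(5)/10)/3 - log(29/12)/2 + 2 - (-2*sqrt(5)*atan(3*sqrt(5)/10)/3 - log(29/12)/2 + 1) = 1.
So G(t) = (-3*t*log(3*t**2 + 5/3) + 6*t - 2*sqrt(5)*atan(3*sqrt(5)*t/5) + 3)/3.
Check: d/dt[(-3*t*log(3*t**2 + 5/3) + 6*t - 2*sqrt(5)*atan(3*sqrt(5)*t/5) + 3)/3] = -log(3*t**2 + 5/3) = G'(t).

G(t) = (-3*t*log(3*t**2 + 5/3) + 6*t - 2*sqrt(5)*atan(3*sqrt(5)*t/5) + 3)/3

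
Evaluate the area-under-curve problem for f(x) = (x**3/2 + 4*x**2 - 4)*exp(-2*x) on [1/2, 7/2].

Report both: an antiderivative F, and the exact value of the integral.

Recognize the product-rule pattern: f = u'v + uv' with u = -x**3/4 - 19*x**2/8 - 19*x/8 + 13/16, v = exp(-2*x), so integration by parts undoes it.
F(x) = -(4*x**3 + 38*x**2 + 38*x - 13)*exp(-2*x)/16 is an antiderivative of f.
Check: d/dx[-(4*x**3 + 38*x**2 + 38*x - 13)*exp(-2*x)/16] = (x**3 + 8*x**2 - 8)*exp(-2*x)/2, which equals f(x).
F(7/2) = -757*exp(-7)/16; F(1/2) = -exp(-1).
Integral = F(7/2) - F(1/2) = -757*exp(-7)/16 + exp(-1).

Antiderivative: F(x) = -(4*x**3 + 38*x**2 + 38*x - 13)*exp(-2*x)/16; value = -757*exp(-7)/16 + exp(-1)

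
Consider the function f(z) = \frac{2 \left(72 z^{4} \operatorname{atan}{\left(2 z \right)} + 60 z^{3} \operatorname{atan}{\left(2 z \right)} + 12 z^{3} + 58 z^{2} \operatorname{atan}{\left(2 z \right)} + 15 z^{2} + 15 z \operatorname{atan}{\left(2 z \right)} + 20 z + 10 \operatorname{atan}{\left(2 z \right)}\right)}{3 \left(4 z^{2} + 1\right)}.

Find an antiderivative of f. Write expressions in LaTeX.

Recognize the product-rule pattern: f = u'v + uv' with u = 4 z^{3} + 5 z^{2} + \frac{20 z}{3}, v = \operatorname{atan}{\left(2 z \right)}, so integration by parts undoes it.
Check: d/dz[4 z^{3} \operatorname{atan}{\left(2 z \right)} + 5 z^{2} \operatorname{atan}{\left(2 z \right)} + \frac{20 z \operatorname{atan}{\left(2 z \right)}}{3}] = \frac{144 z^{4} \operatorname{atan}{\left(2 z \right)} + 120 z^{3} \operatorname{atan}{\left(2 z \right)} + 24 z^{3} + 116 z^{2} \operatorname{atan}{\left(2 z \right)} + 30 z^{2} + 30 z \operatorname{atan}{\left(2 z \right)} + 40 z + 20 \operatorname{atan}{\left(2 z \right)}}{12 z^{2} + 3}, which equals f(z).

An antiderivative is F(z) = 4 z^{3} \operatorname{atan}{\left(2 z \right)} + 5 z^{2} \operatorname{atan}{\left(2 z \right)} + \frac{20 z \operatorname{atan}{\left(2 z \right)}}{3}.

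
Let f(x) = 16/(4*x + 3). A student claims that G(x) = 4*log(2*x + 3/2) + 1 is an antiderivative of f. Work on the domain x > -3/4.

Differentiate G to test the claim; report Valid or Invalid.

Valid. The derivative of G reproduces f.

d/dx[G] = 16/(4*x + 3)
This equals f(x) exactly, so the claim holds.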